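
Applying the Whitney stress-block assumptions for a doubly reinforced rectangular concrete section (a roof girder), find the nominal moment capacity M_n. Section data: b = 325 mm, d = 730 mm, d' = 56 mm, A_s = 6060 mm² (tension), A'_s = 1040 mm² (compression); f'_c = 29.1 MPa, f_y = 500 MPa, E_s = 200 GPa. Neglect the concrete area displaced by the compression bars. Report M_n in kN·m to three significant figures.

M_n ≈ 1790 kN·m

Assume both tension and compression steel yield.
Net tension couple steel: A_s − A'_s = 5020 mm².
a = (A_s − A'_s) f_y / (0.85 f'_c b) = 2510000/(0.85 × 29.1 × 325) = 312.23 mm.
c = a/β₁ = 312.23/0.842 = 370.82 mm; ε'_s = 0.003(c − d')/c = 0.0025 ≥ f_y/E_s = 0.0025, so compression steel does yield.
M_n = (A_s − A'_s) f_y (d − a/2) + A'_s f_y (d − d') = [2510000 × (730 − 156.115) + 520000 × (730 − 56)] × 10⁻⁶ = 1440.45 + 350.48 = 1790.93 kN·m.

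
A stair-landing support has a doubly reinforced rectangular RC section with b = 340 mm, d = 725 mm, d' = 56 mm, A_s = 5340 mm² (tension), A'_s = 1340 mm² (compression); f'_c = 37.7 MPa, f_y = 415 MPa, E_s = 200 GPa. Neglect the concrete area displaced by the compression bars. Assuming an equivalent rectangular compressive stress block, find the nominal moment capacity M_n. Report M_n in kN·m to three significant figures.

M_n ≈ 1450 kN·m

Assume both tension and compression steel yield.
Net tension couple steel: A_s − A'_s = 4000 mm².
a = (A_s − A'_s) f_y / (0.85 f'_c b) = 1660000/(0.85 × 37.7 × 340) = 152.36 mm.
c = a/β₁ = 152.36/0.781 = 195.08 mm; ε'_s = 0.003(c − d')/c = 0.0021 ≥ f_y/E_s = 0.0021, so compression steel does yield.
M_n = (A_s − A'_s) f_y (d − a/2) + A'_s f_y (d − d') = [1660000 × (725 − 76.18) + 556100 × (725 − 56)] × 10⁻⁶ = 1077.04 + 372.03 = 1449.07 kN·m.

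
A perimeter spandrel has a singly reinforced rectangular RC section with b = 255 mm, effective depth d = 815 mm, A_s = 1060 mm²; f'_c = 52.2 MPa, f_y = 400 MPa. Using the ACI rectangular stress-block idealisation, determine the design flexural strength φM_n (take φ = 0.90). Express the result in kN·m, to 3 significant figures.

T = A_s f_y = 1060 × 400 = 424000 N = 424 kN.
From C = T: a = T/(0.85 f'_c b) = 424000/(0.85 × 52.2 × 255) = 37.47 mm.
M_n = T(d − a/2) = 424 kN × (815 − 18.735) mm = 337.62 kN·m.
φM_n = 0.90 × 337.62 = 303.86 kN·m.

φM_n ≈ 304 kN·m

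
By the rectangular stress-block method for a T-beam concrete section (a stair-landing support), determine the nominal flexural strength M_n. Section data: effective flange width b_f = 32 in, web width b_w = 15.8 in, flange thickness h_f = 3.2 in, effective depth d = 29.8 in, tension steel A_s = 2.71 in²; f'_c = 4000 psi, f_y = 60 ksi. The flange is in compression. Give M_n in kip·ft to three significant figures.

M_n ≈ 394 kip·ft

Tension: T = A_s f_y = 2.71 × 60 = 162.6 kips.
Try a within the flange: a = T/(0.85 f'_c b_f) = 162.6/(0.85 × 4 × 32) = 1.494 in.
Since a = 1.494 ≤ h_f = 3.2 in, the stress block lies entirely in the flange; analyse as a rectangular beam of width b_f.
M_n = T(d − a/2) = 162.6 × (29.8 − 0.747) = 4724.0 kip·in.
M_n = 4724.0/12 = 393.67 kip·ft.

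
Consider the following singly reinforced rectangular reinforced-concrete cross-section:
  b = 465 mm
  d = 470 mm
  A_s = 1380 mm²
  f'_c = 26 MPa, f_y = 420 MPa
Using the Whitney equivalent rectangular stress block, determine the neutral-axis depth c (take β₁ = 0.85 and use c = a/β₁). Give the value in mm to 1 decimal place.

c ≈ 66.4 mm

T = A_s f_y = 1380 × 420 = 579600 N = 579.6 kN.
Setting C = 0.85 f'_c a b equal to T: a = 579600/(0.85 × 26 × 465) = 56.401 mm.
With β₁ = 0.85, c = a/β₁ = 56.401/0.85 = 66.4 mm.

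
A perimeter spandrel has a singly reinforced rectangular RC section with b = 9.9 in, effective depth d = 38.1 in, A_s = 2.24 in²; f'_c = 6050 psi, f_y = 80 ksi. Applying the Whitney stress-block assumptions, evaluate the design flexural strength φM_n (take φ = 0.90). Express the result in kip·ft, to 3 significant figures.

T = A_s f_y = 2.24 × 80 = 179.2 kips.
a = T/(0.85 f'_c b) = 179.2/(0.85 × 6.05 × 9.9) = 3.520 in.
M_n = T(d − a/2) = 179.2 × (38.1 − 1.76) = 6512.1 kip·in = 6512.1/12 = 542.68 kip·ft.
φM_n = 0.90 × 542.68 = 488.41 kip·ft.

φM_n ≈ 488 kip·ft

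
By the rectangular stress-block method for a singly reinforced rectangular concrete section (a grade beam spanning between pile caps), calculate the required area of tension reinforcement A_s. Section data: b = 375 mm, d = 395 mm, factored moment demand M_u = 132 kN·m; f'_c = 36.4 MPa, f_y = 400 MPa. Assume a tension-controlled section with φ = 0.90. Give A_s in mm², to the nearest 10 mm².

M_n = M_u/φ = 132/0.90 = 146.667 kN·m.
With M_n = 0.85 f'_c a b (d − a/2), solve the quadratic for a:
a = d − √(d² − 2M_n/(0.85 f'_c b)) = 395 − √(395² − 2 × 146.667×10⁶/(0.85 × 36.4 × 375)) = 33.42 mm.
A_s = 0.85 f'_c a b / f_y = 0.85 × 36.4 × 33.42 × 375 / 400 = 969.4 mm².

A_s ≈ 970 mm²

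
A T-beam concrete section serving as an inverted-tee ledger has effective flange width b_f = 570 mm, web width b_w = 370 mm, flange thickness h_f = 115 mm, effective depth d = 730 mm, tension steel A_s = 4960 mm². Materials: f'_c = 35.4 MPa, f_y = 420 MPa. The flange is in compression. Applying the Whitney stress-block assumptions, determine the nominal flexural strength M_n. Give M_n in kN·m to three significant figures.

Tension: T = A_s f_y = 4960 × 420 = 2083200 N.
Try a within the flange: a = T/(0.85 f'_c b_f) = 2083200/(0.85 × 35.4 × 570) = 121.46 mm.
a = 121.46 > h_f = 115 mm: the block extends into the web. Split into flange-overhang and web parts.
C_f = 0.85 f'_c (b_f − b_w) h_f = 0.85 × 35.4 × (570 − 370) × 115 = 692070 N.
Remaining web compression depth: a_w = (T − C_f)/(0.85 f'_c b_w) = (2083200 − 692070)/(0.85 × 35.4 × 370) = 124.95 mm.
M_n = C_f(d − h_f/2) + (T − C_f)(d − a_w/2) = 692070 × (730 − 57.5) + 1391130 × (730 − 62.475) = 465.42 + 928.61 = 1394.03 × 10⁶ N·mm.
M_n = 1394.03 kN·m.

M_n ≈ 1390 kN·m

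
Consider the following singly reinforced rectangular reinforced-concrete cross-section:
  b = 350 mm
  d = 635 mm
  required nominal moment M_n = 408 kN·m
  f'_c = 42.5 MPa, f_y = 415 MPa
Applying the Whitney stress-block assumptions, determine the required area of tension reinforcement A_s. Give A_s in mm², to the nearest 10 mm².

A_s ≈ 1620 mm²

With M_n = 0.85 f'_c a b (d − a/2), solve the quadratic for a:
a = d − √(d² − 2M_n/(0.85 f'_c b)) = 635 − √(635² − 2 × 408×10⁶/(0.85 × 42.5 × 350)) = 53.03 mm.
A_s = 0.85 f'_c a b / f_y = 0.85 × 42.5 × 53.03 × 350 / 415 = 1615.7 mm².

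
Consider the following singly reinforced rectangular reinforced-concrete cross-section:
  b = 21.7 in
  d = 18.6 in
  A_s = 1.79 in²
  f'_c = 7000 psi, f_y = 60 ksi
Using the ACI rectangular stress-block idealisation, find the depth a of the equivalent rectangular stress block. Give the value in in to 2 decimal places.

a ≈ 0.83 in

T = A_s f_y = 1.79 × 60 = 107.4 kips.
a = T/(0.85 f'_c b) = 107.4/(0.85 × 7 × 21.7) = 0.83 in.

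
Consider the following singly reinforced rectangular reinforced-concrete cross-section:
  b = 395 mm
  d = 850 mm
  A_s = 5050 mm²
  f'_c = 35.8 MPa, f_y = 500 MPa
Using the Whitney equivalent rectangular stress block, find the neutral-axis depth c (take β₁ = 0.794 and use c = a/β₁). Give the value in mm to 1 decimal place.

c ≈ 264.6 mm

T = A_s f_y = 5050 × 500 = 2525000 N = 2525 kN.
Setting C = 0.85 f'_c a b equal to T: a = 2525000/(0.85 × 35.8 × 395) = 210.069 mm.
With β₁ = 0.794, c = a/β₁ = 210.069/0.794 = 264.6 mm.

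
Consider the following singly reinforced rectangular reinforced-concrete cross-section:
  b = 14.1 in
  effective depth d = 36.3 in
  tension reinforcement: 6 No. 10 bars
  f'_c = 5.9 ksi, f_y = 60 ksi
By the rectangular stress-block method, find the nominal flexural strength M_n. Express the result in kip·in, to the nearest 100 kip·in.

M_n ≈ 15100 kip·in

A_s = 6 × 1.27 = 7.62 in².
T = A_s f_y = 7.62 × 60 = 457.2 kips.
a = T/(0.85 f'_c b) = 457.2/(0.85 × 5.9 × 14.1) = 6.466 in.
M_n = T(d − a/2) = 457.2 × (36.3 − 3.233) = 15118.2 kip·in.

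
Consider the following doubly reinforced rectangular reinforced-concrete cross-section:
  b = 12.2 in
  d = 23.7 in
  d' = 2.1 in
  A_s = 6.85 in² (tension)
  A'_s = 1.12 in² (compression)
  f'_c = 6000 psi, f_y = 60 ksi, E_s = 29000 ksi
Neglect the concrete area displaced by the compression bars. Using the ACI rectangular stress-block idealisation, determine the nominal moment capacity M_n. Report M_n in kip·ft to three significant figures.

M_n ≈ 721 kip·ft

Assume both steels yield.
a = (A_s − A'_s) f_y/(0.85 f'_c b) = (6.85 − 1.12) × 60/(0.85 × 6 × 12.2) = 5.526 in.
c = a/β₁ = 5.526/0.75 = 7.368 in; ε'_s = 0.003(c − d')/c = 0.0021 ≥ ε_y = 0.0021, so the compression steel yields.
M_n = (A_s − A'_s) f_y (d − a/2) + A'_s f_y (d − d') = 343.8 × (23.7 − 2.763) + 67.2 × (23.7 − 2.1) = 7198.1 + 1451.5 = 8649.6 kip·in = 8649.6/12 = 720.80 kip·ft.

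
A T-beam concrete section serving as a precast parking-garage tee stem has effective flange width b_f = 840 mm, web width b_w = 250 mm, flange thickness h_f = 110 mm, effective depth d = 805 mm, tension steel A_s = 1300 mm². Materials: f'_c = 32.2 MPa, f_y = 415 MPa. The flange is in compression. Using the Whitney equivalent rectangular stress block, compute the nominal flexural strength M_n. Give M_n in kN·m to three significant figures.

Tension: T = A_s f_y = 1300 × 415 = 539500 N.
Try a within the flange: a = T/(0.85 f'_c b_f) = 539500/(0.85 × 32.2 × 840) = 23.47 mm.
Since a = 23.47 ≤ h_f = 110 mm, the stress block lies entirely in the flange; analyse as a rectangular beam of width b_f.
M_n = T(d − a/2) = 539500 × (805 − 11.735) = 427.97 × 10⁶ N·mm.
M_n = 427.97 kN·m.

M_n ≈ 428 kN·m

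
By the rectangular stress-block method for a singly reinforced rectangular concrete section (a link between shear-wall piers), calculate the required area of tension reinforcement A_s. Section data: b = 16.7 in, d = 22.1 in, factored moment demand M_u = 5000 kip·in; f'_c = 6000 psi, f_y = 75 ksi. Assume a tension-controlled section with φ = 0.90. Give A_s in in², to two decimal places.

A_s ≈ 3.61 in²

M_n = M_u/φ = 5000/0.90 = 5555.56 kip·in.
From M_n = 0.85 f'_c a b (d − a/2):
a = d − √(d² − 2M_n/(0.85 f'_c b)) = 22.1 − √(22.1² − 2 × 5555.56/(0.85 × 6 × 16.7)) = 3.180 in.
A_s = 0.85 f'_c a b / f_y = 0.85 × 6 × 3.180 × 16.7 / 75 = 3.611 in².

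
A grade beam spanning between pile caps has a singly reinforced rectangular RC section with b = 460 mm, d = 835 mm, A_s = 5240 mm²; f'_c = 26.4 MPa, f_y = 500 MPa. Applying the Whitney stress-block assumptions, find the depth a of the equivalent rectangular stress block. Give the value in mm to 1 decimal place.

T = A_s f_y = 5240 × 500 = 2620000 N = 2620 kN.
Setting C = 0.85 f'_c a b equal to T: a = 2620000/(0.85 × 26.4 × 460) = 253.8 mm.

a ≈ 253.8 mm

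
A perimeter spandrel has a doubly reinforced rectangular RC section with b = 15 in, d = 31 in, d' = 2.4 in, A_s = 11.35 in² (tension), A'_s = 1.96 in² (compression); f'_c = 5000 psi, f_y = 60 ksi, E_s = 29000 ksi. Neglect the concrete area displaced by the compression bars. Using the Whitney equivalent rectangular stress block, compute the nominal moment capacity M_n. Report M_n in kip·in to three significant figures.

Assume both steels yield.
a = (A_s − A'_s) f_y/(0.85 f'_c b) = (11.35 − 1.96) × 60/(0.85 × 5 × 15) = 8.838 in.
c = a/β₁ = 8.838/0.8 = 11.048 in; ε'_s = 0.003(c − d')/c = 0.0023 ≥ ε_y = 0.0021, so the compression steel yields.
M_n = (A_s − A'_s) f_y (d − a/2) + A'_s f_y (d − d') = 563.4 × (31 − 4.419) + 117.6 × (31 − 2.4) = 14975.7 + 3363.4 = 18339.1 kip·in.

M_n ≈ 18300 kip·in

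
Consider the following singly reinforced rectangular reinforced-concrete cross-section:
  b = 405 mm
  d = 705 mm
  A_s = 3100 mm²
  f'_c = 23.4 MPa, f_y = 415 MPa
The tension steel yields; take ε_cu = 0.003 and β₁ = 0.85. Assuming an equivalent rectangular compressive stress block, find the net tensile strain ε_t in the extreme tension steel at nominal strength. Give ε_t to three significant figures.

a = A_s f_y/(0.85 f'_c b) = 159.71 mm.
β₁ = 0.85, so c = a/β₁ = 159.71/0.85 = 187.89 mm.
From the linear strain diagram with ε_cu = 0.003: ε_t = 0.003 (d − c)/c = 0.003 × (705 − 187.89)/187.89 = 0.00826.
Since ε_t ≥ 0.005, the section is tension-controlled.

ε_t ≈ 0.00826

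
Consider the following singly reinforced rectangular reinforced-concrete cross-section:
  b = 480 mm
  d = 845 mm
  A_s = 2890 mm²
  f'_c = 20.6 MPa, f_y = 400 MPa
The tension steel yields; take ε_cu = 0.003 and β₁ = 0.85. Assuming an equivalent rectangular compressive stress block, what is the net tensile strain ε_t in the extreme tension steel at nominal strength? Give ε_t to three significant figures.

ε_t ≈ 0.0127

a = A_s f_y/(0.85 f'_c b) = 137.54 mm.
β₁ = 0.85, so c = a/β₁ = 137.54/0.85 = 161.81 mm.
From the linear strain diagram with ε_cu = 0.003: ε_t = 0.003 (d − c)/c = 0.003 × (845 − 161.81)/161.81 = 0.0127.
Since ε_t ≥ 0.005, the section is tension-controlled.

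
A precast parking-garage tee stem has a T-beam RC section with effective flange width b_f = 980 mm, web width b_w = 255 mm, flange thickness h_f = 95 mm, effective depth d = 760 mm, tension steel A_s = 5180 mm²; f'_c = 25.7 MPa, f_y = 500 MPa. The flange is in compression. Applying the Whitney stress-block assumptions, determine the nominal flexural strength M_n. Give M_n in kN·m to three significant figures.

Tension: T = A_s f_y = 5180 × 500 = 2590000 N.
Try a within the flange: a = T/(0.85 f'_c b_f) = 2590000/(0.85 × 25.7 × 980) = 120.98 mm.
a = 120.98 > h_f = 95 mm: the block extends into the web. Split into flange-overhang and web parts.
C_f = 0.85 f'_c (b_f − b_w) h_f = 0.85 × 25.7 × (980 − 255) × 95 = 1504574 N.
Remaining web compression depth: a_w = (T − C_f)/(0.85 f'_c b_w) = (2590000 − 1504574)/(0.85 × 25.7 × 255) = 194.85 mm.
M_n = C_f(d − h_f/2) + (T − C_f)(d − a_w/2) = 1504574 × (760 − 47.5) + 1085426 × (760 − 97.425) = 1072.01 + 719.18 = 1791.19 × 10⁶ N·mm.
M_n = 1791.19 kN·m.

M_n ≈ 1790 kN·m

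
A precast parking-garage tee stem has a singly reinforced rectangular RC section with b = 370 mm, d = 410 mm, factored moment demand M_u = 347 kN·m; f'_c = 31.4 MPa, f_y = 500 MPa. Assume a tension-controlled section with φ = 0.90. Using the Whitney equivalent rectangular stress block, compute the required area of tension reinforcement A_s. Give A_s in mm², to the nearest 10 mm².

A_s ≈ 2170 mm²

M_n = M_u/φ = 347/0.90 = 385.556 kN·m.
With M_n = 0.85 f'_c a b (d − a/2), solve the quadratic for a:
a = d − √(d² − 2M_n/(0.85 f'_c b)) = 410 − √(410² − 2 × 385.556×10⁶/(0.85 × 31.4 × 370)) = 109.97 mm.
A_s = 0.85 f'_c a b / f_y = 0.85 × 31.4 × 109.97 × 370 / 500 = 2172.0 mm².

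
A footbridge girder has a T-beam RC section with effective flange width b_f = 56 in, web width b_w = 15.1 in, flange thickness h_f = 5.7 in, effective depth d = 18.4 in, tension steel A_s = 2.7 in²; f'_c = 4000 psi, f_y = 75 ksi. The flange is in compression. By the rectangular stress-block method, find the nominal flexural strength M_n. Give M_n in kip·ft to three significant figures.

M_n ≈ 302 kip·ft

Tension: T = A_s f_y = 2.7 × 75 = 202.5 kips.
Try a within the flange: a = T/(0.85 f'_c b_f) = 202.5/(0.85 × 4 × 56) = 1.064 in.
Since a = 1.064 ≤ h_f = 5.7 in, the stress block lies entirely in the flange; analyse as a rectangular beam of width b_f.
M_n = T(d − a/2) = 202.5 × (18.4 − 0.532) = 3618.3 kip·in.
M_n = 3618.3/12 = 301.53 kip·ft.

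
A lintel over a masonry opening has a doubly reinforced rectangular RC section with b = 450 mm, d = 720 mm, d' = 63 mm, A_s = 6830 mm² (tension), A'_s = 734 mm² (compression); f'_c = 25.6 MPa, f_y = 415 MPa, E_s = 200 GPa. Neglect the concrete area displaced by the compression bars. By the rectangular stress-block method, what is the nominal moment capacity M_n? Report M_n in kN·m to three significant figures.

M_n ≈ 1690 kN·m

Assume both tension and compression steel yield.
Net tension couple steel: A_s − A'_s = 6096 mm².
a = (A_s − A'_s) f_y / (0.85 f'_c b) = 2529840/(0.85 × 25.6 × 450) = 258.36 mm.
c = a/β₁ = 258.36/0.85 = 303.95 mm; ε'_s = 0.003(c − d')/c = 0.0024 ≥ f_y/E_s = 0.0021, so compression steel does yield.
M_n = (A_s − A'_s) f_y (d − a/2) + A'_s f_y (d − d') = [2529840 × (720 − 129.18) + 304610 × (720 − 63)] × 10⁻⁶ = 1494.68 + 200.13 = 1694.81 kN·m.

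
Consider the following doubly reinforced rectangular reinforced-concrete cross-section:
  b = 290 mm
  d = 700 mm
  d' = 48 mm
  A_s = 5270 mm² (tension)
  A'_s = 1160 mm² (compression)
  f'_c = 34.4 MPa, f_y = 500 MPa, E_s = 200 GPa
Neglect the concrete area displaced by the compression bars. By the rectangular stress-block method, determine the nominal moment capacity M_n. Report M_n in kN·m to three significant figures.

Assume both tension and compression steel yield.
Net tension couple steel: A_s − A'_s = 4110 mm².
a = (A_s − A'_s) f_y / (0.85 f'_c b) = 2055000/(0.85 × 34.4 × 290) = 242.35 mm.
c = a/β₁ = 242.35/0.804 = 301.43 mm; ε'_s = 0.003(c − d')/c = 0.0025 ≥ f_y/E_s = 0.0025, so compression steel does yield.
M_n = (A_s − A'_s) f_y (d − a/2) + A'_s f_y (d − d') = [2055000 × (700 − 121.175) + 580000 × (700 − 48)] × 10⁻⁶ = 1189.49 + 378.16 = 1567.65 kN·m.

M_n ≈ 1570 kN·m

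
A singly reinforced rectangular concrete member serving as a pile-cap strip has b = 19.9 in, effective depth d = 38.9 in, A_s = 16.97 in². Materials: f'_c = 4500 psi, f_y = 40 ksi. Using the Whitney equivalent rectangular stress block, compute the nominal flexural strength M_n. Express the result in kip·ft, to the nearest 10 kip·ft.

M_n ≈ 1950 kip·ft

T = A_s f_y = 16.97 × 40 = 678.8 kips.
a = T/(0.85 f'_c b) = 678.8/(0.85 × 4.5 × 19.9) = 8.918 in.
M_n = T(d − a/2) = 678.8 × (38.9 − 4.459) = 23378.6 kip·in = 23378.6/12 = 1948.22 kip·ft.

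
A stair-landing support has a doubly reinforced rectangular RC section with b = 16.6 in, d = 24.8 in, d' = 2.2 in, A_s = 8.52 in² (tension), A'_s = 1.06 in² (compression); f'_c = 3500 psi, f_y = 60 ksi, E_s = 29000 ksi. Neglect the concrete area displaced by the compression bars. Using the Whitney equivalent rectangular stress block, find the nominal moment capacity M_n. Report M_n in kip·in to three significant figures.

M_n ≈ 10500 kip·in

Assume both steels yield.
a = (A_s − A'_s) f_y/(0.85 f'_c b) = (8.52 − 1.06) × 60/(0.85 × 3.5 × 16.6) = 9.063 in.
c = a/β₁ = 9.063/0.85 = 10.662 in; ε'_s = 0.003(c − d')/c = 0.0024 ≥ ε_y = 0.0021, so the compression steel yields.
M_n = (A_s − A'_s) f_y (d − a/2) + A'_s f_y (d − d') = 447.6 × (24.8 − 4.5315) + 63.6 × (24.8 − 2.2) = 9072.2 + 1437.4 = 10509.6 kip·in.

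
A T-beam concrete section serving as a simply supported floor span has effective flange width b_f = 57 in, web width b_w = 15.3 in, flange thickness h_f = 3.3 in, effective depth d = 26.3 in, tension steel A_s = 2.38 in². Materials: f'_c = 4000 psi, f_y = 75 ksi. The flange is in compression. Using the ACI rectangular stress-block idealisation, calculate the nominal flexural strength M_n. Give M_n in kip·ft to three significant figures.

Tension: T = A_s f_y = 2.38 × 75 = 178.5 kips.
Try a within the flange: a = T/(0.85 f'_c b_f) = 178.5/(0.85 × 4 × 57) = 0.921 in.
Since a = 0.921 ≤ h_f = 3.3 in, the stress block lies entirely in the flange; analyse as a rectangular beam of width b_f.
M_n = T(d − a/2) = 178.5 × (26.3 − 0.4605) = 4612.4 kip·in.
M_n = 4612.4/12 = 384.37 kip·ft.

M_n ≈ 384 kip·ft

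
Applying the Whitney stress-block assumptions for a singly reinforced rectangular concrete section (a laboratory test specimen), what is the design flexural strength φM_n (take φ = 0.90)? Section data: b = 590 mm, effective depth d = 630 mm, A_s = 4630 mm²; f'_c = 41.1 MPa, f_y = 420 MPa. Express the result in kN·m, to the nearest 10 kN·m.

φM_n ≈ 1020 kN·m

T = A_s f_y = 4630 × 420 = 1944600 N = 1944.6 kN.
From C = T: a = T/(0.85 f'_c b) = 1944600/(0.85 × 41.1 × 590) = 94.34 mm.
M_n = T(d − a/2) = 1944.6 kN × (630 − 47.17) mm = 1133.37 kN·m.
φM_n = 0.90 × 1133.37 = 1020.03 kN·m.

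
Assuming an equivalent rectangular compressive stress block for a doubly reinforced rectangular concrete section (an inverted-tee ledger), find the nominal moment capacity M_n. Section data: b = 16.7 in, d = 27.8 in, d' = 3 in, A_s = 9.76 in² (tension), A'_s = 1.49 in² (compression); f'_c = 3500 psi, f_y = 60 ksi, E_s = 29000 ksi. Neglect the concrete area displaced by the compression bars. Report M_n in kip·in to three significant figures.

Assume both steels yield.
a = (A_s − A'_s) f_y/(0.85 f'_c b) = (9.76 − 1.49) × 60/(0.85 × 3.5 × 16.7) = 9.987 in.
c = a/β₁ = 9.987/0.85 = 11.749 in; ε'_s = 0.003(c − d')/c = 0.0022 ≥ ε_y = 0.0021, so the compression steel yields.
M_n = (A_s − A'_s) f_y (d − a/2) + A'_s f_y (d − d') = 496.2 × (27.8 − 4.9935) + 89.4 × (27.8 − 3) = 11316.6 + 2217.1 = 13533.7 kip·in.

M_n ≈ 13500 kip·in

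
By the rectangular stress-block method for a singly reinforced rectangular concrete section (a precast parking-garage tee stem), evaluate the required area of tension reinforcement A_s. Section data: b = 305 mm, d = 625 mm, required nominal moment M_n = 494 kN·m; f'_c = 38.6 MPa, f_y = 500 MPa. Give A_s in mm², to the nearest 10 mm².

A_s ≈ 1700 mm²

With M_n = 0.85 f'_c a b (d − a/2), solve the quadratic for a:
a = d − √(d² − 2M_n/(0.85 f'_c b)) = 625 − √(625² − 2 × 494×10⁶/(0.85 × 38.6 × 305)) = 84.73 mm.
A_s = 0.85 f'_c a b / f_y = 0.85 × 38.6 × 84.73 × 305 / 500 = 1695.8 mm².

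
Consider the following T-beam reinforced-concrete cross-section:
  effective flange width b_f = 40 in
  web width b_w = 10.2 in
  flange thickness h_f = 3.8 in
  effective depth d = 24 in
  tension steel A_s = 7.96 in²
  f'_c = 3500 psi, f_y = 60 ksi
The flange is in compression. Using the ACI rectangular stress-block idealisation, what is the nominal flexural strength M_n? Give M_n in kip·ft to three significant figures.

M_n ≈ 875 kip·ft

Tension: T = A_s f_y = 7.96 × 60 = 477.6 kips.
Try a within the flange: a = T/(0.85 f'_c b_f) = 477.6/(0.85 × 3.5 × 40) = 4.013 in.
a = 4.013 > h_f = 3.8 in: the block extends into the web. Split into flange-overhang and web parts.
C_f = 0.85 f'_c (b_f − b_w) h_f = 0.85 × 3.5 × (40 − 10.2) × 3.8 = 336.9 kips.
Remaining web compression depth: a_w = (T − C_f)/(0.85 f'_c b_w) = (477.6 − 336.9)/(0.85 × 3.5 × 10.2) = 4.637 in.
M_n = C_f(d − h_f/2) + (T − C_f)(d − a_w/2) = 336.9 × (24 − 1.9) + 140.7 × (24 − 2.3185) = 7445.5 + 3050.6 = 10496.1 kip·in.
M_n = 10496.1/12 = 874.68 kip·ft.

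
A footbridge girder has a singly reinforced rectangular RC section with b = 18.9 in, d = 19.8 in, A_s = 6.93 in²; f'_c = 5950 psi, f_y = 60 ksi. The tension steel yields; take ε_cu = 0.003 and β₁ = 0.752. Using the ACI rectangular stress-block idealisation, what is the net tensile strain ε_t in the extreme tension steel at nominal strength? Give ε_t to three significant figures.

a = A_s f_y/(0.85 f'_c b) = 4.350 in.
β₁ = 0.752, so c = a/β₁ = 4.350/0.752 = 5.785 in.
From the linear strain diagram with ε_cu = 0.003: ε_t = 0.003 (d − c)/c = 0.003 × (19.8 − 5.785)/5.785 = 0.00727.
Since ε_t ≥ 0.005, the section is tension-controlled.

ε_t ≈ 0.00727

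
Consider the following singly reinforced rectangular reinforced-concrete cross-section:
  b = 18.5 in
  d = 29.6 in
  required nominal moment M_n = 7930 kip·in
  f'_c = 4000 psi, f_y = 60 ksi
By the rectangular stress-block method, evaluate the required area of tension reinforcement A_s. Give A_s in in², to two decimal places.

From M_n = 0.85 f'_c a b (d − a/2):
a = d − √(d² − 2M_n/(0.85 f'_c b)) = 29.6 − √(29.6² − 2 × 7930/(0.85 × 4 × 18.5)) = 4.620 in.
A_s = 0.85 f'_c a b / f_y = 0.85 × 4 × 4.620 × 18.5 / 60 = 4.843 in².

A_s ≈ 4.84 in²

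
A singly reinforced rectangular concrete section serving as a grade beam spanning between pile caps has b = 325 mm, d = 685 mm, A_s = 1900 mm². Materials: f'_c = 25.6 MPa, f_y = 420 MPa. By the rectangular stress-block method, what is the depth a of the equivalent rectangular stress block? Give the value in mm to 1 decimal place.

a ≈ 112.8 mm

T = A_s f_y = 1900 × 420 = 798000 N = 798 kN.
Setting C = 0.85 f'_c a b equal to T: a = 798000/(0.85 × 25.6 × 325) = 112.8 mm.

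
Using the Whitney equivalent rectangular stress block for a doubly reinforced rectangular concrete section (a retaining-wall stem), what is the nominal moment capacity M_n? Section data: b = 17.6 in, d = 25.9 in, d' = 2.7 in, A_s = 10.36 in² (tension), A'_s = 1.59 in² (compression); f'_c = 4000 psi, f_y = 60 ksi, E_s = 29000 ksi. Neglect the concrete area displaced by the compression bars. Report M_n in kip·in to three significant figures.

Assume both steels yield.
a = (A_s − A'_s) f_y/(0.85 f'_c b) = (10.36 − 1.59) × 60/(0.85 × 4 × 17.6) = 8.793 in.
c = a/β₁ = 8.793/0.85 = 10.345 in; ε'_s = 0.003(c − d')/c = 0.0022 ≥ ε_y = 0.0021, so the compression steel yields.
M_n = (A_s − A'_s) f_y (d − a/2) + A'_s f_y (d − d') = 526.2 × (25.9 − 4.3965) + 95.4 × (25.9 − 2.7) = 11315.1 + 2213.3 = 13528.4 kip·in.

M_n ≈ 13500 kip·in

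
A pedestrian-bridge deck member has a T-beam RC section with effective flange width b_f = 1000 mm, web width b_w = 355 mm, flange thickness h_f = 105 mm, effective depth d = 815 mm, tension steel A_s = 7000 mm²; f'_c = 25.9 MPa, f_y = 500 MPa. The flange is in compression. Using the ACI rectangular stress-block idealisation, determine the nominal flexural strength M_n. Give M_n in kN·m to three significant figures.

M_n ≈ 2520 kN·m

Tension: T = A_s f_y = 7000 × 500 = 3500000 N.
Try a within the flange: a = T/(0.85 f'_c b_f) = 3500000/(0.85 × 25.9 × 1000) = 158.98 mm.
a = 158.98 > h_f = 105 mm: the block extends into the web. Split into flange-overhang and web parts.
C_f = 0.85 f'_c (b_f − b_w) h_f = 0.85 × 25.9 × (1000 − 355) × 105 = 1490966 N.
Remaining web compression depth: a_w = (T − C_f)/(0.85 f'_c b_w) = (3500000 − 1490966)/(0.85 × 25.9 × 355) = 257.06 mm.
M_n = C_f(d − h_f/2) + (T − C_f)(d − a_w/2) = 1490966 × (815 − 52.5) + 2009034 × (815 − 128.53) = 1136.86 + 1379.14 = 2516.00 × 10⁶ N·mm.
M_n = 2516.00 kN·m.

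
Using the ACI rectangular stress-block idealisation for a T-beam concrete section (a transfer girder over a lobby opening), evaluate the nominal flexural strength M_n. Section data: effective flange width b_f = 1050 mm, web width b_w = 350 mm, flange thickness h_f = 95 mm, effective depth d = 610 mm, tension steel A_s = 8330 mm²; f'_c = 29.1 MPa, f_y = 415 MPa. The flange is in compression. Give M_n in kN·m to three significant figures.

M_n ≈ 1840 kN·m

Tension: T = A_s f_y = 8330 × 415 = 3456950 N.
Try a within the flange: a = T/(0.85 f'_c b_f) = 3456950/(0.85 × 29.1 × 1050) = 133.10 mm.
a = 133.10 > h_f = 95 mm: the block extends into the web. Split into flange-overhang and web parts.
C_f = 0.85 f'_c (b_f − b_w) h_f = 0.85 × 29.1 × (1050 − 350) × 95 = 1644878 N.
Remaining web compression depth: a_w = (T − C_f)/(0.85 f'_c b_w) = (3456950 − 1644878)/(0.85 × 29.1 × 350) = 209.31 mm.
M_n = C_f(d − h_f/2) + (T − C_f)(d − a_w/2) = 1644878 × (610 − 47.5) + 1812072 × (610 − 104.655) = 925.24 + 915.72 = 1840.96 × 10⁶ N·mm.
M_n = 1840.96 kN·m.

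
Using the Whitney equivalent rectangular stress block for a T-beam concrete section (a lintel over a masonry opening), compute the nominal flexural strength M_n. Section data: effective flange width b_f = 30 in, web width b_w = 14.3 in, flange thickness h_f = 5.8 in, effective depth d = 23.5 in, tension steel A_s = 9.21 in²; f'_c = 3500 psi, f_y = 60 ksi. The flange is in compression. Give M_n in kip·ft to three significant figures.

M_n ≈ 939 kip·ft

Tension: T = A_s f_y = 9.21 × 60 = 552.6 kips.
Try a within the flange: a = T/(0.85 f'_c b_f) = 552.6/(0.85 × 3.5 × 30) = 6.192 in.
a = 6.192 > h_f = 5.8 in: the block extends into the web. Split into flange-overhang and web parts.
C_f = 0.85 f'_c (b_f − b_w) h_f = 0.85 × 3.5 × (30 − 14.3) × 5.8 = 270.9 kips.
Remaining web compression depth: a_w = (T − C_f)/(0.85 f'_c b_w) = (552.6 − 270.9)/(0.85 × 3.5 × 14.3) = 6.622 in.
M_n = C_f(d − h_f/2) + (T − C_f)(d − a_w/2) = 270.9 × (23.5 − 2.9) + 281.7 × (23.5 − 3.311) = 5580.5 + 5687.2 = 11267.7 kip·in.
M_n = 11267.7/12 = 938.98 kip·ft.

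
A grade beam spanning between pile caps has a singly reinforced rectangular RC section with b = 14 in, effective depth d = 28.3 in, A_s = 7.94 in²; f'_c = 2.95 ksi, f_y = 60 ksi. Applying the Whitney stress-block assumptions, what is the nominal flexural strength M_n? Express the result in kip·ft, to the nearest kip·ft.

M_n ≈ 854 kip·ft

T = A_s f_y = 7.94 × 60 = 476.4 kips.
a = T/(0.85 f'_c b) = 476.4/(0.85 × 2.95 × 14) = 13.571 in.
M_n = T(d − a/2) = 476.4 × (28.3 − 6.7855) = 10249.5 kip·in = 10249.5/12 = 854.13 kip·ft.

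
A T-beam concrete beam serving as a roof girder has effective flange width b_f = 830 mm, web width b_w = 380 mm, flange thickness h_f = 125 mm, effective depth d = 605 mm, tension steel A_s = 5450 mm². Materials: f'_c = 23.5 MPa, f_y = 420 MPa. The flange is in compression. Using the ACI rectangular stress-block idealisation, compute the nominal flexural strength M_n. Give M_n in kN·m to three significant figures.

Tension: T = A_s f_y = 5450 × 420 = 2289000 N.
Try a within the flange: a = T/(0.85 f'_c b_f) = 2289000/(0.85 × 23.5 × 830) = 138.06 mm.
a = 138.06 > h_f = 125 mm: the block extends into the web. Split into flange-overhang and web parts.
C_f = 0.85 f'_c (b_f − b_w) h_f = 0.85 × 23.5 × (830 − 380) × 125 = 1123594 N.
Remaining web compression depth: a_w = (T − C_f)/(0.85 f'_c b_w) = (2289000 − 1123594)/(0.85 × 23.5 × 380) = 153.53 mm.
M_n = C_f(d − h_f/2) + (T − C_f)(d − a_w/2) = 1123594 × (605 − 62.5) + 1165406 × (605 − 76.765) = 609.55 + 615.61 = 1225.16 × 10⁶ N·mm.
M_n = 1225.16 kN·m.

M_n ≈ 1230 kN·m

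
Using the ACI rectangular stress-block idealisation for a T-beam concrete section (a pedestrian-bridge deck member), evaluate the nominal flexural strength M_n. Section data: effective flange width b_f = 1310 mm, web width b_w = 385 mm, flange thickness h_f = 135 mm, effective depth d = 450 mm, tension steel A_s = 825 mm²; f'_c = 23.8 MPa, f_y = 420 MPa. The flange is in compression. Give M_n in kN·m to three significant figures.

Tension: T = A_s f_y = 825 × 420 = 346500 N.
Try a within the flange: a = T/(0.85 f'_c b_f) = 346500/(0.85 × 23.8 × 1310) = 13.07 mm.
Since a = 13.07 ≤ h_f = 135 mm, the stress block lies entirely in the flange; analyse as a rectangular beam of width b_f.
M_n = T(d − a/2) = 346500 × (450 − 6.535) = 153.66 × 10⁶ N·mm.
M_n = 153.66 kN·m.

M_n ≈ 154 kN·m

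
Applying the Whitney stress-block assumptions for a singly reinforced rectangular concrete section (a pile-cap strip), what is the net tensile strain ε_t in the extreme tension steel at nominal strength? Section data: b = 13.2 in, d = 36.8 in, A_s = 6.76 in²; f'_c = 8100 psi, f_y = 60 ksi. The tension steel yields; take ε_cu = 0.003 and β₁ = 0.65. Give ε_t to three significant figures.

ε_t ≈ 0.0131

a = A_s f_y/(0.85 f'_c b) = 4.463 in.
β₁ = 0.65, so c = a/β₁ = 4.463/0.65 = 6.866 in.
From the linear strain diagram with ε_cu = 0.003: ε_t = 0.003 (d − c)/c = 0.003 × (36.8 − 6.866)/6.866 = 0.0131.
Since ε_t ≥ 0.005, the section is tension-controlled.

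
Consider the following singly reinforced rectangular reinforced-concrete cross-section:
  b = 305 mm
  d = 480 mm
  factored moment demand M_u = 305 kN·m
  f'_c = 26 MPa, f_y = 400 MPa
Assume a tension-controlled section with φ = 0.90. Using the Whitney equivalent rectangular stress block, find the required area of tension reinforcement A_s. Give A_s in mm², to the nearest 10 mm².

M_n = M_u/φ = 305/0.90 = 338.889 kN·m.
With M_n = 0.85 f'_c a b (d − a/2), solve the quadratic for a:
a = d − √(d² − 2M_n/(0.85 f'_c b)) = 480 − √(480² − 2 × 338.889×10⁶/(0.85 × 26 × 305)) = 119.66 mm.
A_s = 0.85 f'_c a b / f_y = 0.85 × 26 × 119.66 × 305 / 400 = 2016.4 mm².

A_s ≈ 2020 mm²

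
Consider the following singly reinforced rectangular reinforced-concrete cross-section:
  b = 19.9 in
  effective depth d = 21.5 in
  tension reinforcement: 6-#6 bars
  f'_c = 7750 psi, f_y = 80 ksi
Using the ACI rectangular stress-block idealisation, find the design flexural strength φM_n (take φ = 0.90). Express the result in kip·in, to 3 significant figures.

A_s = 6 × 0.44 = 2.64 in².
T = A_s f_y = 2.64 × 80 = 211.2 kips.
a = T/(0.85 f'_c b) = 211.2/(0.85 × 7.75 × 19.9) = 1.611 in.
M_n = T(d − a/2) = 211.2 × (21.5 − 0.8055) = 4370.7 kip·in.
φM_n = 0.90 × 4370.7 = 3933.6 kip·in.

φM_n ≈ 3930 kip·in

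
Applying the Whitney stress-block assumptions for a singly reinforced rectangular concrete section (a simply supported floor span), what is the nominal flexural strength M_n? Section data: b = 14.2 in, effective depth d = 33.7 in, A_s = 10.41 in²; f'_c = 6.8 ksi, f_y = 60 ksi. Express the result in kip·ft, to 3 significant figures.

M_n ≈ 1560 kip·ft

T = A_s f_y = 10.41 × 60 = 624.6 kips.
a = T/(0.85 f'_c b) = 624.6/(0.85 × 6.8 × 14.2) = 7.610 in.
M_n = T(d − a/2) = 624.6 × (33.7 − 3.805) = 18672.4 kip·in = 18672.4/12 = 1556.03 kip·ft.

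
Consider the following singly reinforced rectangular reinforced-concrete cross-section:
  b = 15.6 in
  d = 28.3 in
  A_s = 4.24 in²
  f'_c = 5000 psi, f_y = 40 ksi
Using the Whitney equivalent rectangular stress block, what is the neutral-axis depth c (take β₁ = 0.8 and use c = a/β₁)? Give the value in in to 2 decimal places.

c ≈ 3.20 in

T = A_s f_y = 4.24 × 40 = 169.6 kips.
a = T/(0.85 f'_c b) = 169.6/(0.85 × 5 × 15.6) = 2.5581 in.
With β₁ = 0.8, c = a/β₁ = 2.5581/0.8 = 3.20 in.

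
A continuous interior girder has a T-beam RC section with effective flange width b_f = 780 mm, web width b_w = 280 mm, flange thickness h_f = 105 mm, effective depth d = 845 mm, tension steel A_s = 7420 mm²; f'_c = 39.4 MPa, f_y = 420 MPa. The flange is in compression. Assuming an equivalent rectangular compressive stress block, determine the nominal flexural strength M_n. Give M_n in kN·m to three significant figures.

Tension: T = A_s f_y = 7420 × 420 = 3116400 N.
Try a within the flange: a = T/(0.85 f'_c b_f) = 3116400/(0.85 × 39.4 × 780) = 119.30 mm.
a = 119.30 > h_f = 105 mm: the block extends into the web. Split into flange-overhang and web parts.
C_f = 0.85 f'_c (b_f − b_w) h_f = 0.85 × 39.4 × (780 − 280) × 105 = 1758225 N.
Remaining web compression depth: a_w = (T − C_f)/(0.85 f'_c b_w) = (3116400 − 1758225)/(0.85 × 39.4 × 280) = 144.84 mm.
M_n = C_f(d − h_f/2) + (T − C_f)(d − a_w/2) = 1758225 × (845 − 52.5) + 1358175 × (845 − 72.42) = 1393.39 + 1049.30 = 2442.69 × 10⁶ N·mm.
M_n = 2442.69 kN·m.

M_n ≈ 2440 kN·m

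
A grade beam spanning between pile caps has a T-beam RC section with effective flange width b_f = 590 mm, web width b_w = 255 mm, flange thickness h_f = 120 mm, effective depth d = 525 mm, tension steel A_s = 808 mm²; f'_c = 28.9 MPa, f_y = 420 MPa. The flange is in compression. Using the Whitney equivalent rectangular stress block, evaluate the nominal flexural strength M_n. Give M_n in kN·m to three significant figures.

M_n ≈ 174 kN·m

Tension: T = A_s f_y = 808 × 420 = 339360 N.
Try a within the flange: a = T/(0.85 f'_c b_f) = 339360/(0.85 × 28.9 × 590) = 23.41 mm.
Since a = 23.41 ≤ h_f = 120 mm, the stress block lies entirely in the flange; analyse as a rectangular beam of width b_f.
M_n = T(d − a/2) = 339360 × (525 − 11.705) = 174.19 × 10⁶ N·mm.
M_n = 174.19 kN·m.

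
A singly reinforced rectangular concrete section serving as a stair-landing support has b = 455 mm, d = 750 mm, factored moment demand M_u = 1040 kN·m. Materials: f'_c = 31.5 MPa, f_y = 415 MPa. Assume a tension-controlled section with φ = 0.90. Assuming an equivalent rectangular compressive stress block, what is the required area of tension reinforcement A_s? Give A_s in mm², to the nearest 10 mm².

M_n = M_u/φ = 1040/0.90 = 1155.56 kN·m.
With M_n = 0.85 f'_c a b (d − a/2), solve the quadratic for a:
a = d − √(d² − 2M_n/(0.85 f'_c b)) = 750 − √(750² − 2 × 1155.56×10⁶/(0.85 × 31.5 × 455)) = 139.43 mm.
A_s = 0.85 f'_c a b / f_y = 0.85 × 31.5 × 139.43 × 455 / 415 = 4093.1 mm².

A_s ≈ 4090 mm²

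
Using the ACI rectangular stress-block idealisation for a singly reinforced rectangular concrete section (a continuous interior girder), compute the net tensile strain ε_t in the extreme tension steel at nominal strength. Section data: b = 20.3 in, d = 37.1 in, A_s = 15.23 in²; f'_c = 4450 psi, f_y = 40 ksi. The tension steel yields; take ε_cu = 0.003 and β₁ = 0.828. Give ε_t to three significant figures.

a = A_s f_y/(0.85 f'_c b) = 7.934 in.
β₁ = 0.828, so c = a/β₁ = 7.934/0.828 = 9.582 in.
From the linear strain diagram with ε_cu = 0.003: ε_t = 0.003 (d − c)/c = 0.003 × (37.1 − 9.582)/9.582 = 0.00862.
Since ε_t ≥ 0.005, the section is tension-controlled.

ε_t ≈ 0.00862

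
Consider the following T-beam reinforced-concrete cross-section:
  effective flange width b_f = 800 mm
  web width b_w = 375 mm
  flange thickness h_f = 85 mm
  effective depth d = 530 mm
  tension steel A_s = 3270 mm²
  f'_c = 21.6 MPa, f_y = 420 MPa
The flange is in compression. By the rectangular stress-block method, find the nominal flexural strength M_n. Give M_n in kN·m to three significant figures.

M_n ≈ 663 kN·m

Tension: T = A_s f_y = 3270 × 420 = 1373400 N.
Try a within the flange: a = T/(0.85 f'_c b_f) = 1373400/(0.85 × 21.6 × 800) = 93.50 mm.
a = 93.50 > h_f = 85 mm: the block extends into the web. Split into flange-overhang and web parts.
C_f = 0.85 f'_c (b_f − b_w) h_f = 0.85 × 21.6 × (800 − 375) × 85 = 663255 N.
Remaining web compression depth: a_w = (T − C_f)/(0.85 f'_c b_w) = (1373400 − 663255)/(0.85 × 21.6 × 375) = 103.14 mm.
M_n = C_f(d − h_f/2) + (T − C_f)(d − a_w/2) = 663255 × (530 − 42.5) + 710145 × (530 − 51.57) = 323.34 + 339.75 = 663.09 × 10⁶ N·mm.
M_n = 663.09 kN·m.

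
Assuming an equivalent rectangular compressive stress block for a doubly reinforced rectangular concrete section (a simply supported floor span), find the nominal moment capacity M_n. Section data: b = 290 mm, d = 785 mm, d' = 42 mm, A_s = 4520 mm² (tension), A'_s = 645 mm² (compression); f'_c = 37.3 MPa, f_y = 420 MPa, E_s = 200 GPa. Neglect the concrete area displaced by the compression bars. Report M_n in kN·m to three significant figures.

M_n ≈ 1330 kN·m

Assume both tension and compression steel yield.
Net tension couple steel: A_s − A'_s = 3875 mm².
a = (A_s − A'_s) f_y / (0.85 f'_c b) = 1627500/(0.85 × 37.3 × 290) = 177.01 mm.
c = a/β₁ = 177.01/0.784 = 225.78 mm; ε'_s = 0.003(c − d')/c = 0.0024 ≥ f_y/E_s = 0.0021, so compression steel does yield.
M_n = (A_s − A'_s) f_y (d − a/2) + A'_s f_y (d − d') = [1627500 × (785 − 88.505) + 270900 × (785 − 42)] × 10⁻⁶ = 1133.55 + 201.28 = 1334.83 kN·m.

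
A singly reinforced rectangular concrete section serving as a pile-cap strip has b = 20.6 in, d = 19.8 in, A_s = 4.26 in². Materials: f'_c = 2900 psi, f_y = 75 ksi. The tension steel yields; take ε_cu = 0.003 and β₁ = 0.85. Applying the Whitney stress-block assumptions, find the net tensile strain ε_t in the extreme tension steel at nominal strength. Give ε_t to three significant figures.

a = A_s f_y/(0.85 f'_c b) = 6.292 in.
β₁ = 0.85, so c = a/β₁ = 6.292/0.85 = 7.402 in.
From the linear strain diagram with ε_cu = 0.003: ε_t = 0.003 (d − c)/c = 0.003 × (19.8 − 7.402)/7.402 = 0.00502.
Since ε_t ≥ 0.005, the section is tension-controlled.

ε_t ≈ 0.00502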